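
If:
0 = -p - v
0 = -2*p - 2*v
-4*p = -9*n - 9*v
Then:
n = -13*v/9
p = -v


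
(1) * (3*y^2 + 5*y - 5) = 3*y^2 + 5*y - 5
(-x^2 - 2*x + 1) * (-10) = 10*x^2 + 20*x - 10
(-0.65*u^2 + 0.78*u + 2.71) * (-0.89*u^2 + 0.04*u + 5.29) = 0.5785*u^4 - 0.7202*u^3 - 5.8192*u^2 + 4.2346*u + 14.3359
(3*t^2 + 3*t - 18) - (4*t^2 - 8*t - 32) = -t^2 + 11*t + 14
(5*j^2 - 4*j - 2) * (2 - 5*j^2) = -25*j^4 + 20*j^3 + 20*j^2 - 8*j - 4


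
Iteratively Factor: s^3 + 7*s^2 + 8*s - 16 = (s - 1)*(s^2 + 8*s + 16) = (s - 1)*(s + 4)*(s + 4)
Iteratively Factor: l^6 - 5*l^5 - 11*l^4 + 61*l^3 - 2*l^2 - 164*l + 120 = (l - 5)*(l^5 - 11*l^3 + 6*l^2 + 28*l - 24) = (l - 5)*(l + 2)*(l^4 - 2*l^3 - 7*l^2 + 20*l - 12) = (l - 5)*(l - 2)*(l + 2)*(l^3 - 7*l + 6) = (l - 5)*(l - 2)*(l + 2)*(l + 3)*(l^2 - 3*l + 2) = (l - 5)*(l - 2)^2*(l + 2)*(l + 3)*(l - 1)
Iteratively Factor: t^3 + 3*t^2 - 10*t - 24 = (t + 2)*(t^2 + t - 12) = (t + 2)*(t + 4)*(t - 3)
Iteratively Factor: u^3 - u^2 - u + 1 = (u - 1)*(u^2 - 1) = (u - 1)^2*(u + 1)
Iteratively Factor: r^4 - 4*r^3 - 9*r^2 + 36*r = (r)*(r^3 - 4*r^2 - 9*r + 36) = r*(r + 3)*(r^2 - 7*r + 12) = r*(r - 3)*(r + 3)*(r - 4)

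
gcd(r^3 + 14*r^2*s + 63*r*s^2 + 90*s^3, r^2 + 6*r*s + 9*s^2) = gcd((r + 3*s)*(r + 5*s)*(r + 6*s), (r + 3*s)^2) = r + 3*s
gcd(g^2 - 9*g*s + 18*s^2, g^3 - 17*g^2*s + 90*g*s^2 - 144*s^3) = g^2 - 9*g*s + 18*s^2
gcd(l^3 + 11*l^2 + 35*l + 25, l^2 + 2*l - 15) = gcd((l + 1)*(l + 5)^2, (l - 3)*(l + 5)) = l + 5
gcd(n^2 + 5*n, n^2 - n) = n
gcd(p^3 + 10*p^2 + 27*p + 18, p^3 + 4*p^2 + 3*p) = p^2 + 4*p + 3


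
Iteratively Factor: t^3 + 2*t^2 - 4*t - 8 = (t + 2)*(t^2 - 4) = (t - 2)*(t + 2)*(t + 2)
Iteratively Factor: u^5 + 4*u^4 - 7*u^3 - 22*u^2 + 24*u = (u + 3)*(u^4 + u^3 - 10*u^2 + 8*u) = u*(u + 3)*(u^3 + u^2 - 10*u + 8) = u*(u - 2)*(u + 3)*(u^2 + 3*u - 4) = u*(u - 2)*(u + 3)*(u + 4)*(u - 1)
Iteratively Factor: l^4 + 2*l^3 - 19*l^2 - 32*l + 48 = (l - 4)*(l^3 + 6*l^2 + 5*l - 12) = (l - 4)*(l + 4)*(l^2 + 2*l - 3) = (l - 4)*(l - 1)*(l + 4)*(l + 3)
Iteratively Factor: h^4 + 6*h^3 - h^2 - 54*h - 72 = (h + 2)*(h^3 + 4*h^2 - 9*h - 36) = (h - 3)*(h + 2)*(h^2 + 7*h + 12) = (h - 3)*(h + 2)*(h + 3)*(h + 4)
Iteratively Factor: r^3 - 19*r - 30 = (r + 3)*(r^2 - 3*r - 10) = (r + 2)*(r + 3)*(r - 5)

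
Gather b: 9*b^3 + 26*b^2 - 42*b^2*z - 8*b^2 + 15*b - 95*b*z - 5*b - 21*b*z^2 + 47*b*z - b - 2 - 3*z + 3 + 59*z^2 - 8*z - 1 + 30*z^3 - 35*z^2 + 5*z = 9*b^3 + b^2*(18 - 42*z) + b*(-21*z^2 - 48*z + 9) + 30*z^3 + 24*z^2 - 6*z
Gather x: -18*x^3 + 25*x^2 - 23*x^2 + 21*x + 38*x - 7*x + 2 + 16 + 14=-18*x^3 + 2*x^2 + 52*x + 32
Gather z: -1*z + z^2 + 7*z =z^2 + 6*z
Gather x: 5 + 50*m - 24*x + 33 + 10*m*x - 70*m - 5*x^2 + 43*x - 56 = -20*m - 5*x^2 + x*(10*m + 19) - 18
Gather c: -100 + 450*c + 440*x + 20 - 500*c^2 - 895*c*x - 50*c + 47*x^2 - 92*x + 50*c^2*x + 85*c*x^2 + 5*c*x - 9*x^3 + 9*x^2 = c^2*(50*x - 500) + c*(85*x^2 - 890*x + 400) - 9*x^3 + 56*x^2 + 348*x - 80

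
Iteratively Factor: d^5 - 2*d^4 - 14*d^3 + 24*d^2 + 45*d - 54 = (d - 3)*(d^4 + d^3 - 11*d^2 - 9*d + 18) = (d - 3)*(d + 2)*(d^3 - d^2 - 9*d + 9) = (d - 3)*(d + 2)*(d + 3)*(d^2 - 4*d + 3) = (d - 3)^2*(d + 2)*(d + 3)*(d - 1)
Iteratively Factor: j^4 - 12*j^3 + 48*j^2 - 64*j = (j)*(j^3 - 12*j^2 + 48*j - 64) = j*(j - 4)*(j^2 - 8*j + 16) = j*(j - 4)^2*(j - 4)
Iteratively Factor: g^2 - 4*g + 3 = (g - 1)*(g - 3)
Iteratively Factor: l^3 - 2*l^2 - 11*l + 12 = (l + 3)*(l^2 - 5*l + 4) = (l - 1)*(l + 3)*(l - 4)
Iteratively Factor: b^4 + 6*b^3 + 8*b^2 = (b)*(b^3 + 6*b^2 + 8*b) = b*(b + 2)*(b^2 + 4*b) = b^2*(b + 2)*(b + 4)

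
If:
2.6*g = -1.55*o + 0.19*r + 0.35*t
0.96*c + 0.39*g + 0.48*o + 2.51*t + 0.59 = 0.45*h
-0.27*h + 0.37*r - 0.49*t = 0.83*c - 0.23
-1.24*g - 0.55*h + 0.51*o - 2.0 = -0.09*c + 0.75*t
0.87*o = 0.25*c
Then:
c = -3.59628639314822*t - 2.08495735274772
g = 0.0917054445335623*t - 0.242606413865156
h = -3.11713181457202*t - 3.98612418791588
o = -1.03341563021501*t - 0.599125676076931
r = -9.01768458445262*t - 8.20748144194026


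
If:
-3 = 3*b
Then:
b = -1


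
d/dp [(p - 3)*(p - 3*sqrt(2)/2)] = 2*p - 3 - 3*sqrt(2)/2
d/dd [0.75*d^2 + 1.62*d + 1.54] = 1.5*d + 1.62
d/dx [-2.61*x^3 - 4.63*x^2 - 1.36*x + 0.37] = -7.83*x^2 - 9.26*x - 1.36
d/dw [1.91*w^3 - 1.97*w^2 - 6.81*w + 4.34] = 5.73*w^2 - 3.94*w - 6.81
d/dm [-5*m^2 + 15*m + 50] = 15 - 10*m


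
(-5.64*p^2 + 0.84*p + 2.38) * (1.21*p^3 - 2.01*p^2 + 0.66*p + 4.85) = -6.8244*p^5 + 12.3528*p^4 - 2.531*p^3 - 31.5834*p^2 + 5.6448*p + 11.543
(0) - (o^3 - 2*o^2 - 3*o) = -o^3 + 2*o^2 + 3*o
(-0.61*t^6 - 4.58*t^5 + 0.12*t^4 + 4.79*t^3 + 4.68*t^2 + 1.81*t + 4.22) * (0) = 0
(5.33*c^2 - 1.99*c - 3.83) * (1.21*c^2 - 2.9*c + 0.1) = 6.4493*c^4 - 17.8649*c^3 + 1.6697*c^2 + 10.908*c - 0.383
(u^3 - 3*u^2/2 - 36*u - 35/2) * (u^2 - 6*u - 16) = u^5 - 15*u^4/2 - 43*u^3 + 445*u^2/2 + 681*u + 280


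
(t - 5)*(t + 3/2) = t^2 - 7*t/2 - 15/2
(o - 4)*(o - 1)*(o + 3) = o^3 - 2*o^2 - 11*o + 12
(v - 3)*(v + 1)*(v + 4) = v^3 + 2*v^2 - 11*v - 12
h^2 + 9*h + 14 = (h + 2)*(h + 7)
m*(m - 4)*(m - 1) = m^3 - 5*m^2 + 4*m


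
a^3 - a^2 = a^2*(a - 1)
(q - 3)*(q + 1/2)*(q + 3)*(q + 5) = q^4 + 11*q^3/2 - 13*q^2/2 - 99*q/2 - 45/2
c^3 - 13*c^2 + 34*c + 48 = (c - 8)*(c - 6)*(c + 1)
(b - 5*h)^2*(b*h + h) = b^3*h - 10*b^2*h^2 + b^2*h + 25*b*h^3 - 10*b*h^2 + 25*h^3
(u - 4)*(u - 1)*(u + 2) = u^3 - 3*u^2 - 6*u + 8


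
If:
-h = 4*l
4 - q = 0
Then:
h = -4*l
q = 4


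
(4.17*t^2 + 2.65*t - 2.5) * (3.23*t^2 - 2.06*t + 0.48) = 13.4691*t^4 - 0.0306999999999995*t^3 - 11.5324*t^2 + 6.422*t - 1.2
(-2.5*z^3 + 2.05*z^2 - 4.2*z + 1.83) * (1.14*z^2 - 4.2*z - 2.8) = -2.85*z^5 + 12.837*z^4 - 6.398*z^3 + 13.9862*z^2 + 4.074*z - 5.124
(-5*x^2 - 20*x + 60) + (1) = -5*x^2 - 20*x + 61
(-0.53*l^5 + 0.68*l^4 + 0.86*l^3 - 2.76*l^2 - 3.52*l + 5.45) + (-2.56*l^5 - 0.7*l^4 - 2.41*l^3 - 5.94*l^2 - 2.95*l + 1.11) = -3.09*l^5 - 0.0199999999999999*l^4 - 1.55*l^3 - 8.7*l^2 - 6.47*l + 6.56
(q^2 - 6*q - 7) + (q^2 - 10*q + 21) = 2*q^2 - 16*q + 14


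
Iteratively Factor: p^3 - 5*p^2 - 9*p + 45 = (p + 3)*(p^2 - 8*p + 15) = (p - 3)*(p + 3)*(p - 5)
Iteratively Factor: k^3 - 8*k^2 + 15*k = (k)*(k^2 - 8*k + 15) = k*(k - 5)*(k - 3)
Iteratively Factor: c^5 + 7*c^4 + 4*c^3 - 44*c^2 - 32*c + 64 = (c + 4)*(c^4 + 3*c^3 - 8*c^2 - 12*c + 16) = (c + 2)*(c + 4)*(c^3 + c^2 - 10*c + 8) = (c - 2)*(c + 2)*(c + 4)*(c^2 + 3*c - 4) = (c - 2)*(c - 1)*(c + 2)*(c + 4)*(c + 4)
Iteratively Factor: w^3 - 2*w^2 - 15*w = (w - 5)*(w^2 + 3*w) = w*(w - 5)*(w + 3)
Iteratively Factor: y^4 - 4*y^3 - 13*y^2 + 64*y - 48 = (y - 1)*(y^3 - 3*y^2 - 16*y + 48) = (y - 1)*(y + 4)*(y^2 - 7*y + 12) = (y - 4)*(y - 1)*(y + 4)*(y - 3)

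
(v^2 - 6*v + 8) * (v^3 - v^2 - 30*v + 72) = v^5 - 7*v^4 - 16*v^3 + 244*v^2 - 672*v + 576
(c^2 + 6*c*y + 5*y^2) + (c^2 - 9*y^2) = 2*c^2 + 6*c*y - 4*y^2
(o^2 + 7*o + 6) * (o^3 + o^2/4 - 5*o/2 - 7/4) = o^5 + 29*o^4/4 + 21*o^3/4 - 71*o^2/4 - 109*o/4 - 21/2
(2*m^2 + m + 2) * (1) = 2*m^2 + m + 2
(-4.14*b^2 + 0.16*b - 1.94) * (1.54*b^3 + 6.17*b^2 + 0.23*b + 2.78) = -6.3756*b^5 - 25.2974*b^4 - 2.9526*b^3 - 23.4422*b^2 - 0.00140000000000001*b - 5.3932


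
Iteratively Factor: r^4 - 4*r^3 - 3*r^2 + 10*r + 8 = (r + 1)*(r^3 - 5*r^2 + 2*r + 8) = (r - 4)*(r + 1)*(r^2 - r - 2) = (r - 4)*(r - 2)*(r + 1)*(r + 1)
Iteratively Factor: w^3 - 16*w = (w + 4)*(w^2 - 4*w) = w*(w + 4)*(w - 4)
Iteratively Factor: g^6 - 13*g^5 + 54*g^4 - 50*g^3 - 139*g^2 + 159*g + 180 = (g - 4)*(g^5 - 9*g^4 + 18*g^3 + 22*g^2 - 51*g - 45) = (g - 4)*(g - 3)*(g^4 - 6*g^3 + 22*g + 15) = (g - 4)*(g - 3)*(g + 1)*(g^3 - 7*g^2 + 7*g + 15) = (g - 4)*(g - 3)^2*(g + 1)*(g^2 - 4*g - 5) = (g - 5)*(g - 4)*(g - 3)^2*(g + 1)*(g + 1)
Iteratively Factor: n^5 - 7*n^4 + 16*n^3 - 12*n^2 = (n - 2)*(n^4 - 5*n^3 + 6*n^2) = (n - 2)^2*(n^3 - 3*n^2) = (n - 3)*(n - 2)^2*(n^2) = n*(n - 3)*(n - 2)^2*(n)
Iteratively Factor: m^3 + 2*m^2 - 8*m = (m + 4)*(m^2 - 2*m) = (m - 2)*(m + 4)*(m)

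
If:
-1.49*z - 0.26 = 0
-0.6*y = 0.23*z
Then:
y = 0.07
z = -0.17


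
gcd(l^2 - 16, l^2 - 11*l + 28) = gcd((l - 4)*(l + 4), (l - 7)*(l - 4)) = l - 4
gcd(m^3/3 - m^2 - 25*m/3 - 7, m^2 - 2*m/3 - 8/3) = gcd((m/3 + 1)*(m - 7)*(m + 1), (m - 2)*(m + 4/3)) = 1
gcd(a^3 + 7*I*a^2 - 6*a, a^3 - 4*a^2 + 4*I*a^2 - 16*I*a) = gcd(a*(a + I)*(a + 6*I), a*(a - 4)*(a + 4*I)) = a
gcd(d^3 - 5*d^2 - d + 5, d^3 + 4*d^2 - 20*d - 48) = 1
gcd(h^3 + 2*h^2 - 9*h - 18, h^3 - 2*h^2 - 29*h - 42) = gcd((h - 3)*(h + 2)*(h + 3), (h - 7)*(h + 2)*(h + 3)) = h^2 + 5*h + 6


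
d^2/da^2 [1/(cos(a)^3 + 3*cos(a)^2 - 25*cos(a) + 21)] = ((-97*cos(a) + 24*cos(2*a) + 9*cos(3*a))*(cos(a)^3 + 3*cos(a)^2 - 25*cos(a) + 21)/4 + 2*(3*cos(a)^2 + 6*cos(a) - 25)^2*sin(a)^2)/(cos(a)^3 + 3*cos(a)^2 - 25*cos(a) + 21)^3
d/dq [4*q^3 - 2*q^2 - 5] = 4*q*(3*q - 1)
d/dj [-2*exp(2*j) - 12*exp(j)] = 4*(-exp(j) - 3)*exp(j)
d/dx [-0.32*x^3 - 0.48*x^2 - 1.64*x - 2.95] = -0.96*x^2 - 0.96*x - 1.64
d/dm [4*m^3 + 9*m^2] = 6*m*(2*m + 3)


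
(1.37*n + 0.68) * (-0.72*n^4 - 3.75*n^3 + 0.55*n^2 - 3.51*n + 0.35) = -0.9864*n^5 - 5.6271*n^4 - 1.7965*n^3 - 4.4347*n^2 - 1.9073*n + 0.238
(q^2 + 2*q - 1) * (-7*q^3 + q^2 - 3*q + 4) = -7*q^5 - 13*q^4 + 6*q^3 - 3*q^2 + 11*q - 4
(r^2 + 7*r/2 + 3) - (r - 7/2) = r^2 + 5*r/2 + 13/2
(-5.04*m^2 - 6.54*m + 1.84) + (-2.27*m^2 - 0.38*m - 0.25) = -7.31*m^2 - 6.92*m + 1.59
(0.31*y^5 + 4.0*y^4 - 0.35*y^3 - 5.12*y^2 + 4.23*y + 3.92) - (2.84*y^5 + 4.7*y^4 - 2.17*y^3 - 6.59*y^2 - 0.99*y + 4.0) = -2.53*y^5 - 0.7*y^4 + 1.82*y^3 + 1.47*y^2 + 5.22*y - 0.0800000000000001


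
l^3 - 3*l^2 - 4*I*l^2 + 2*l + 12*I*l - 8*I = (l - 2)*(l - 1)*(l - 4*I)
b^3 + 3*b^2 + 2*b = b*(b + 1)*(b + 2)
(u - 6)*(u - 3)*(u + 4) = u^3 - 5*u^2 - 18*u + 72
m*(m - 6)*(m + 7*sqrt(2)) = m^3 - 6*m^2 + 7*sqrt(2)*m^2 - 42*sqrt(2)*m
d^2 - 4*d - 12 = (d - 6)*(d + 2)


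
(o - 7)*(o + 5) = o^2 - 2*o - 35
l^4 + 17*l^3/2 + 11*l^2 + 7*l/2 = l*(l + 1/2)*(l + 1)*(l + 7)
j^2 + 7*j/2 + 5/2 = (j + 1)*(j + 5/2)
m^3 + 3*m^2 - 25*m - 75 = (m - 5)*(m + 3)*(m + 5)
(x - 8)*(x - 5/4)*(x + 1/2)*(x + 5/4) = x^4 - 15*x^3/2 - 89*x^2/16 + 375*x/32 + 25/4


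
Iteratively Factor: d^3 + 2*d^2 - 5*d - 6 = (d + 3)*(d^2 - d - 2) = (d - 2)*(d + 3)*(d + 1)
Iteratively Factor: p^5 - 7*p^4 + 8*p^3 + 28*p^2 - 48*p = (p + 2)*(p^4 - 9*p^3 + 26*p^2 - 24*p) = (p - 3)*(p + 2)*(p^3 - 6*p^2 + 8*p) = (p - 3)*(p - 2)*(p + 2)*(p^2 - 4*p) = (p - 4)*(p - 3)*(p - 2)*(p + 2)*(p)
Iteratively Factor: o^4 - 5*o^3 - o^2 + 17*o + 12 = (o - 3)*(o^3 - 2*o^2 - 7*o - 4) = (o - 3)*(o + 1)*(o^2 - 3*o - 4) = (o - 3)*(o + 1)^2*(o - 4)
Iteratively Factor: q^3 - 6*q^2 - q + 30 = (q - 5)*(q^2 - q - 6) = (q - 5)*(q + 2)*(q - 3)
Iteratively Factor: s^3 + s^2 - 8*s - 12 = (s + 2)*(s^2 - s - 6) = (s + 2)^2*(s - 3)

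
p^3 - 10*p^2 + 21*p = p*(p - 7)*(p - 3)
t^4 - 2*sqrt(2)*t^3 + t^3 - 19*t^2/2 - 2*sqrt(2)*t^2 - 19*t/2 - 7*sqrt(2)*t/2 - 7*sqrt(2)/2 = (t + 1)*(t - 7*sqrt(2)/2)*(t + sqrt(2)/2)*(t + sqrt(2))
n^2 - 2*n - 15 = (n - 5)*(n + 3)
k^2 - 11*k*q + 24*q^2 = (k - 8*q)*(k - 3*q)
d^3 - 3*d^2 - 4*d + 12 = (d - 3)*(d - 2)*(d + 2)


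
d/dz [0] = 0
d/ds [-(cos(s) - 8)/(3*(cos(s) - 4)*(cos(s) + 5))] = (sin(s)^2 + 16*cos(s) - 13)*sin(s)/(3*(cos(s) - 4)^2*(cos(s) + 5)^2)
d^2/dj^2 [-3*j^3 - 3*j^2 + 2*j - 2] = -18*j - 6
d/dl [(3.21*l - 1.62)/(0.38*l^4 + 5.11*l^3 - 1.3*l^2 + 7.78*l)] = (-3.6594*l^4 - 30.3438*l^3 + 29.0076*l^2 - 4.212*l + 12.6036)/(l^2*(0.1444*l^6 + 3.8836*l^5 + 25.1241*l^4 - 7.3732*l^3 + 81.2016*l^2 - 20.228*l + 60.5284))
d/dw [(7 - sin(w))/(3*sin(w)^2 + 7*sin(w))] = (3*cos(w) - 42/tan(w) - 49*cos(w)/sin(w)^2)/(3*sin(w) + 7)^2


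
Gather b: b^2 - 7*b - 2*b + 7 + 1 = b^2 - 9*b + 8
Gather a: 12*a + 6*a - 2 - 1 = 18*a - 3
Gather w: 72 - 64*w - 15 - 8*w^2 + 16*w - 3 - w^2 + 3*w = -9*w^2 - 45*w + 54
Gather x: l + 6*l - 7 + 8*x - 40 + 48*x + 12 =7*l + 56*x - 35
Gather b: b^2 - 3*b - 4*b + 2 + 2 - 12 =b^2 - 7*b - 8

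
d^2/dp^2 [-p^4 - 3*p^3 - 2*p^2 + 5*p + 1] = -12*p^2 - 18*p - 4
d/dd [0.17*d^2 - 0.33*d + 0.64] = 0.34*d - 0.33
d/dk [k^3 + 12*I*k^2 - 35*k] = 3*k^2 + 24*I*k - 35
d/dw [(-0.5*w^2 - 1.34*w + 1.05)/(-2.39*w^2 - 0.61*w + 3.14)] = (-2.8976*w^2 + 1.879*w - 3.5671)/(5.7121*w^4 + 2.9158*w^3 - 14.6371*w^2 - 3.8308*w + 9.8596)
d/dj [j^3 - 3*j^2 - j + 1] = 3*j^2 - 6*j - 1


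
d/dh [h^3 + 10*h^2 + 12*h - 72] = 3*h^2 + 20*h + 12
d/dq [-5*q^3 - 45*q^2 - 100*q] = -15*q^2 - 90*q - 100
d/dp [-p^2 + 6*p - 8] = 6 - 2*p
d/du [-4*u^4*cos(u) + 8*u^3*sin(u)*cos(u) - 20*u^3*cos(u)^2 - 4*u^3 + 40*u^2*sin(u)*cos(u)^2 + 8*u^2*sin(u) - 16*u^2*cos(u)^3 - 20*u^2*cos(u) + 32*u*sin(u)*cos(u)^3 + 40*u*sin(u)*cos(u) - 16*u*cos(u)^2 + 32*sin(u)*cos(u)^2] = 4*u^4*sin(u) + 20*u^3*sin(2*u) - 16*u^3*cos(u) + 8*u^3*cos(2*u) + 32*u^2*sin(u) + 12*u^2*sin(2*u) + 12*u^2*sin(3*u) + 18*u^2*cos(u) - 30*u^2*cos(2*u) + 30*u^2*cos(3*u) - 42*u^2 + 36*u*sin(u) + 16*u*sin(2*u) + 20*u*sin(3*u) - 64*u*cos(u) + 32*u*cos(2*u)^2 + 56*u*cos(2*u) - 8*u*cos(3*u) - 16*u + 28*sin(2*u) + 4*sin(4*u) + 8*cos(u) - 8*cos(2*u) + 24*cos(3*u) - 8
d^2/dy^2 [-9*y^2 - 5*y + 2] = -18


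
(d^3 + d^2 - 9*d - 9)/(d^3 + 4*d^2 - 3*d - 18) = (d^2 - 2*d - 3)/(d^2 + d - 6)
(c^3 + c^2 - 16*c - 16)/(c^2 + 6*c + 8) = (c^2 - 3*c - 4)/(c + 2)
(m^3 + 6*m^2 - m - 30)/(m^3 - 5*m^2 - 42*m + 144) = (m^3 + 6*m^2 - m - 30)/(m^3 - 5*m^2 - 42*m + 144)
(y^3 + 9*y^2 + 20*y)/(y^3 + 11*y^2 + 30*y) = (y + 4)/(y + 6)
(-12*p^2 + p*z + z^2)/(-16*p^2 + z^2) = (-3*p + z)/(-4*p + z)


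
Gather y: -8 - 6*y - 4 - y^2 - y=-y^2 - 7*y - 12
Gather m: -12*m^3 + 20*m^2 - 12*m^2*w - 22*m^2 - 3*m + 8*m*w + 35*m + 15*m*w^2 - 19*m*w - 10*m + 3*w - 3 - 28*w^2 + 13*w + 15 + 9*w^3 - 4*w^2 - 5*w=-12*m^3 + m^2*(-12*w - 2) + m*(15*w^2 - 11*w + 22) + 9*w^3 - 32*w^2 + 11*w + 12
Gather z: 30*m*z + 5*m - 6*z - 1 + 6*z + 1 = 30*m*z + 5*m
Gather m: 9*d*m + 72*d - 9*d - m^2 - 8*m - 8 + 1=63*d - m^2 + m*(9*d - 8) - 7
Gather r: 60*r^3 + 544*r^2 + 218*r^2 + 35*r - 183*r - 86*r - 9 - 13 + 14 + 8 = 60*r^3 + 762*r^2 - 234*r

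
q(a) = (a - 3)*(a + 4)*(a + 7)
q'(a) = (a - 3)*(a + 4) + (a - 3)*(a + 7) + (a + 4)*(a + 7)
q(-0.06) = -83.67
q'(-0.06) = -5.95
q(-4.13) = 2.66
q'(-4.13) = -19.91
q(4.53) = 150.48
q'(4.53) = 129.04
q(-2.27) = -43.12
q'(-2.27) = -25.86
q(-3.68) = -7.10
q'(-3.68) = -23.25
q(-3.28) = -16.82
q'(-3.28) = -25.20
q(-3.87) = -2.80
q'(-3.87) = -21.99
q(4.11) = 100.01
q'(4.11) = 111.44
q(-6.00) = 18.00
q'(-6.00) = 7.00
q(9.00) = 1248.00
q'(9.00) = 382.00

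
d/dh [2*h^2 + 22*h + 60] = 4*h + 22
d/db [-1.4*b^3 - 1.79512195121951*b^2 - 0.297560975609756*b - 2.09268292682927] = -4.2*b^2 - 3.59024390243902*b - 0.297560975609756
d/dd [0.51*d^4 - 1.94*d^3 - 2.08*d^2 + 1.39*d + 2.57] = 2.04*d^3 - 5.82*d^2 - 4.16*d + 1.39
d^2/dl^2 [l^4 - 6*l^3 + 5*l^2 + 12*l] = 12*l^2 - 36*l + 10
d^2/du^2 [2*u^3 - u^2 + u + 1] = 12*u - 2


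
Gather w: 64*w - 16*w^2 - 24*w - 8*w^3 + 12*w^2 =-8*w^3 - 4*w^2 + 40*w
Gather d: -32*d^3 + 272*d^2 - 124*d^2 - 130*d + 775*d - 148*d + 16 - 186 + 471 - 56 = -32*d^3 + 148*d^2 + 497*d + 245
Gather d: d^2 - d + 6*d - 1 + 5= d^2 + 5*d + 4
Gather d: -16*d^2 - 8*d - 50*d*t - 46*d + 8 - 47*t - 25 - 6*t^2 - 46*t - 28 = -16*d^2 + d*(-50*t - 54) - 6*t^2 - 93*t - 45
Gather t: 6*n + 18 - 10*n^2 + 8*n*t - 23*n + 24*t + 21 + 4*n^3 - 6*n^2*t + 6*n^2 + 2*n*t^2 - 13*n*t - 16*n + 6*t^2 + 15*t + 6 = 4*n^3 - 4*n^2 - 33*n + t^2*(2*n + 6) + t*(-6*n^2 - 5*n + 39) + 45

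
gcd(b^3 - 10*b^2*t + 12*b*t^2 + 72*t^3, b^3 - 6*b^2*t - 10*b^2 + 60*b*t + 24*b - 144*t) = -b + 6*t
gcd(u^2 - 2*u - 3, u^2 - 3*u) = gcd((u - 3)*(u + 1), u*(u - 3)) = u - 3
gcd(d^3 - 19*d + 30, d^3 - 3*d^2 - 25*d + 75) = d^2 + 2*d - 15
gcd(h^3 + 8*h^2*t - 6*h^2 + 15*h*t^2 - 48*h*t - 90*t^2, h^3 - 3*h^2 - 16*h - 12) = h - 6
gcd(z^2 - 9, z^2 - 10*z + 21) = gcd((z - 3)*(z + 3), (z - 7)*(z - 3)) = z - 3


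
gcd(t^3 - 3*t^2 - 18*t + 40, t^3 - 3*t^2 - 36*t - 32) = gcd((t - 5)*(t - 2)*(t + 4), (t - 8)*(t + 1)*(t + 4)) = t + 4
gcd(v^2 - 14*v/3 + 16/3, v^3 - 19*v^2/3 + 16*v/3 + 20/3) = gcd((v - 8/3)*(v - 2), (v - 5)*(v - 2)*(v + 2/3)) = v - 2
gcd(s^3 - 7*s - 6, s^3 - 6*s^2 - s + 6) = s + 1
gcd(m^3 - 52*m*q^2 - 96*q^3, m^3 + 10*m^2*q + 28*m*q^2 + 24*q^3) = m^2 + 8*m*q + 12*q^2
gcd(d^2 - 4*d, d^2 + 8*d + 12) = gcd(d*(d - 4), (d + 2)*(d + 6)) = 1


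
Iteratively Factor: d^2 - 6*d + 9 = (d - 3)*(d - 3)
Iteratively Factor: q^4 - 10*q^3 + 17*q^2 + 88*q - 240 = (q - 4)*(q^3 - 6*q^2 - 7*q + 60) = (q - 4)^2*(q^2 - 2*q - 15) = (q - 4)^2*(q + 3)*(q - 5)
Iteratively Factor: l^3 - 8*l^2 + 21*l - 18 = (l - 3)*(l^2 - 5*l + 6) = (l - 3)^2*(l - 2)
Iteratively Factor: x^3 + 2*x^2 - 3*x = (x)*(x^2 + 2*x - 3) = x*(x - 1)*(x + 3)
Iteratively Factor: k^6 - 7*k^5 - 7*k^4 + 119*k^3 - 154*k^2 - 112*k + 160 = (k + 1)*(k^5 - 8*k^4 + k^3 + 118*k^2 - 272*k + 160) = (k - 4)*(k + 1)*(k^4 - 4*k^3 - 15*k^2 + 58*k - 40) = (k - 4)*(k - 1)*(k + 1)*(k^3 - 3*k^2 - 18*k + 40) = (k - 4)*(k - 1)*(k + 1)*(k + 4)*(k^2 - 7*k + 10) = (k - 5)*(k - 4)*(k - 1)*(k + 1)*(k + 4)*(k - 2)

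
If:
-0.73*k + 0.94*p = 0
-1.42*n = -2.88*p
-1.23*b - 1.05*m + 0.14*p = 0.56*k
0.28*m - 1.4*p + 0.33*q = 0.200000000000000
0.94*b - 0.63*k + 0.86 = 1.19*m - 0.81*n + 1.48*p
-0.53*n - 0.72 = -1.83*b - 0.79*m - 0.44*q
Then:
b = -0.38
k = 2.20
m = -0.50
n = 3.46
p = 1.71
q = 8.27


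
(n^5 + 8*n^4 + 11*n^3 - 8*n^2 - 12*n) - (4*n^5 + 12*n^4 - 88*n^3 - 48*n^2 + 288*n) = -3*n^5 - 4*n^4 + 99*n^3 + 40*n^2 - 300*n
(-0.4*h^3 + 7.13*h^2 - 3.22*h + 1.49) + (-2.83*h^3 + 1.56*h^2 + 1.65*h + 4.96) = -3.23*h^3 + 8.69*h^2 - 1.57*h + 6.45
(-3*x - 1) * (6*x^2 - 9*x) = -18*x^3 + 21*x^2 + 9*x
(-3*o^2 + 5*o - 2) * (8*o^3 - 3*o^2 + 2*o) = -24*o^5 + 49*o^4 - 37*o^3 + 16*o^2 - 4*o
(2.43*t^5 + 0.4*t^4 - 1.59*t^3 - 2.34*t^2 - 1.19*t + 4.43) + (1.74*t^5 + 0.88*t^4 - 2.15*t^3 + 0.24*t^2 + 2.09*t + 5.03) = 4.17*t^5 + 1.28*t^4 - 3.74*t^3 - 2.1*t^2 + 0.9*t + 9.46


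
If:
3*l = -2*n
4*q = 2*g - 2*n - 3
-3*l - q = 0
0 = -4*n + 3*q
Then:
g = 3/2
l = 0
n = 0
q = 0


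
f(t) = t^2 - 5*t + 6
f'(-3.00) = -11.00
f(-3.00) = 30.00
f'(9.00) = 13.00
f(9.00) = 42.00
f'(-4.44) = -13.88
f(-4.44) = 47.91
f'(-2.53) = -10.06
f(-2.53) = 25.05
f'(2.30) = -0.40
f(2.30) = -0.21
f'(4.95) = 4.90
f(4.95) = 5.75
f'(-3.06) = -11.12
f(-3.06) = 30.66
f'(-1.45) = -7.90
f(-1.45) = 15.35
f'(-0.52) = -6.04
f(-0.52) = 8.87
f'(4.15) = 3.30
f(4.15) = 2.47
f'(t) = 2*t - 5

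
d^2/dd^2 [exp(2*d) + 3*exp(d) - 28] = (4*exp(d) + 3)*exp(d)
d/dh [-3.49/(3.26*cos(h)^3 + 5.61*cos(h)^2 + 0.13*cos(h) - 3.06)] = (34.1322*sin(h)^2 - 39.1578*cos(h) - 34.5859)*sin(h)/(3.26*cos(h)^3 + 5.61*cos(h)^2 + 0.13*cos(h) - 3.06)^2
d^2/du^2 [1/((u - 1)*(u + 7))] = 2*((u - 1)^2 + (u - 1)*(u + 7) + (u + 7)^2)/((u - 1)^3*(u + 7)^3)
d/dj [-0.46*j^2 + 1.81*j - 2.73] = 1.81 - 0.92*j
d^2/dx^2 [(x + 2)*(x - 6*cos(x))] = 2*(3*x + 6)*cos(x) + 12*sin(x) + 2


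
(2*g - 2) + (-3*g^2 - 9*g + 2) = -3*g^2 - 7*g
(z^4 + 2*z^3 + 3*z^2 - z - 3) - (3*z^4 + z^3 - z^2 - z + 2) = -2*z^4 + z^3 + 4*z^2 - 5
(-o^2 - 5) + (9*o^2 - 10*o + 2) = 8*o^2 - 10*o - 3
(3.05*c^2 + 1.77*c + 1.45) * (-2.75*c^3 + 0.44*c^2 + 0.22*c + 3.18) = -8.3875*c^5 - 3.5255*c^4 - 2.5377*c^3 + 10.7264*c^2 + 5.9476*c + 4.611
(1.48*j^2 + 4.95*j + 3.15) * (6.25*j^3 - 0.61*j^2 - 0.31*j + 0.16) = 9.25*j^5 + 30.0347*j^4 + 16.2092*j^3 - 3.2192*j^2 - 0.1845*j + 0.504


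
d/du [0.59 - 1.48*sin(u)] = -1.48*cos(u)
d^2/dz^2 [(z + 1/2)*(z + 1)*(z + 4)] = 6*z + 11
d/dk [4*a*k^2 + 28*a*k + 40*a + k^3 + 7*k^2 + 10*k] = 8*a*k + 28*a + 3*k^2 + 14*k + 10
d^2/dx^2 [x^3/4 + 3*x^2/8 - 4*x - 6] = 3*x/2 + 3/4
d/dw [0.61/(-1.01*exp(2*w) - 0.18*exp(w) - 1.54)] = (1.2322*exp(w) + 0.1098)*exp(w)/(1.01*exp(2*w) + 0.18*exp(w) + 1.54)^2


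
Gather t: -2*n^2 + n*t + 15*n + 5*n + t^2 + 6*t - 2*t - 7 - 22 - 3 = -2*n^2 + 20*n + t^2 + t*(n + 4) - 32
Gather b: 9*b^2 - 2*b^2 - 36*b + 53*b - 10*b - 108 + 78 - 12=7*b^2 + 7*b - 42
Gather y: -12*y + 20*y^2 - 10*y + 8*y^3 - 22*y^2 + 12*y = 8*y^3 - 2*y^2 - 10*y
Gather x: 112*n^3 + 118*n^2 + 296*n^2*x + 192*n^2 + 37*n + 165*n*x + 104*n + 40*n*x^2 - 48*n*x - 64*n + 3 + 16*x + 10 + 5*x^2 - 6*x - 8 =112*n^3 + 310*n^2 + 77*n + x^2*(40*n + 5) + x*(296*n^2 + 117*n + 10) + 5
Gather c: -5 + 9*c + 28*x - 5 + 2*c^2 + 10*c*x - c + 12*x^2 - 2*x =2*c^2 + c*(10*x + 8) + 12*x^2 + 26*x - 10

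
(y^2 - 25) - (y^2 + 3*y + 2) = -3*y - 27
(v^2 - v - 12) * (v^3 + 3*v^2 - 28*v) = v^5 + 2*v^4 - 43*v^3 - 8*v^2 + 336*v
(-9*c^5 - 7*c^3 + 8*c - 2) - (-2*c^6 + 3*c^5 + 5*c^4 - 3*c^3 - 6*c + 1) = 2*c^6 - 12*c^5 - 5*c^4 - 4*c^3 + 14*c - 3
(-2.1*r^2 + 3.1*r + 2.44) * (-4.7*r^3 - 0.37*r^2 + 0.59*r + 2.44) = 9.87*r^5 - 13.793*r^4 - 13.854*r^3 - 4.1978*r^2 + 9.0036*r + 5.9536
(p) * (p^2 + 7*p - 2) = p^3 + 7*p^2 - 2*p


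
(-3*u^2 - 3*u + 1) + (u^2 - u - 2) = -2*u^2 - 4*u - 1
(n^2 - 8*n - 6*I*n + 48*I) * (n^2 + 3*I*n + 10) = n^4 - 8*n^3 - 3*I*n^3 + 28*n^2 + 24*I*n^2 - 224*n - 60*I*n + 480*I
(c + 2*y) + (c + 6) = 2*c + 2*y + 6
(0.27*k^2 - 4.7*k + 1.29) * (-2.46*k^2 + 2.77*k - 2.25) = -0.6642*k^4 + 12.3099*k^3 - 16.7999*k^2 + 14.1483*k - 2.9025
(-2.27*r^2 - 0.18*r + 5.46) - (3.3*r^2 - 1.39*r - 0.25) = -5.57*r^2 + 1.21*r + 5.71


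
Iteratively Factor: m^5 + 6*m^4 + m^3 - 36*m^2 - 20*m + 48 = (m + 3)*(m^4 + 3*m^3 - 8*m^2 - 12*m + 16) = (m + 2)*(m + 3)*(m^3 + m^2 - 10*m + 8) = (m - 2)*(m + 2)*(m + 3)*(m^2 + 3*m - 4) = (m - 2)*(m - 1)*(m + 2)*(m + 3)*(m + 4)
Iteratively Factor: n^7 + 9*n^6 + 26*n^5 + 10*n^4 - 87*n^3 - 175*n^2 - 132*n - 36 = (n + 3)*(n^6 + 6*n^5 + 8*n^4 - 14*n^3 - 45*n^2 - 40*n - 12) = (n + 1)*(n + 3)*(n^5 + 5*n^4 + 3*n^3 - 17*n^2 - 28*n - 12) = (n + 1)*(n + 2)*(n + 3)*(n^4 + 3*n^3 - 3*n^2 - 11*n - 6) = (n - 2)*(n + 1)*(n + 2)*(n + 3)*(n^3 + 5*n^2 + 7*n + 3) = (n - 2)*(n + 1)*(n + 2)*(n + 3)^2*(n^2 + 2*n + 1) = (n - 2)*(n + 1)^2*(n + 2)*(n + 3)^2*(n + 1)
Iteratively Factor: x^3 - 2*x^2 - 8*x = (x + 2)*(x^2 - 4*x) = (x - 4)*(x + 2)*(x)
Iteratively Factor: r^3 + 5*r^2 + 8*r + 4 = (r + 2)*(r^2 + 3*r + 2) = (r + 1)*(r + 2)*(r + 2)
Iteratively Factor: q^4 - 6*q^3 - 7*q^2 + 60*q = (q + 3)*(q^3 - 9*q^2 + 20*q) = (q - 4)*(q + 3)*(q^2 - 5*q) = q*(q - 4)*(q + 3)*(q - 5)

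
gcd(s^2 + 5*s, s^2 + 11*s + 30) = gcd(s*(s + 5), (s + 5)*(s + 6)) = s + 5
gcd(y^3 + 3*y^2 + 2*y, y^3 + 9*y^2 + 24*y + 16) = y + 1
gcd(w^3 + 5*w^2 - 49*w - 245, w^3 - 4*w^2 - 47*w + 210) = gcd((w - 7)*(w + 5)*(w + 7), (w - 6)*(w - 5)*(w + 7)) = w + 7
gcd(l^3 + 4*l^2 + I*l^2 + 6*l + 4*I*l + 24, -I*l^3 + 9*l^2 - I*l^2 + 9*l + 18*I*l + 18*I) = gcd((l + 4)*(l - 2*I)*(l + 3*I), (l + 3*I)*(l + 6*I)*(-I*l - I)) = l + 3*I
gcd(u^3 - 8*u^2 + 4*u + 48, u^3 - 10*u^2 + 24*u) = u^2 - 10*u + 24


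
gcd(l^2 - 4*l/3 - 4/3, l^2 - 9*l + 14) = l - 2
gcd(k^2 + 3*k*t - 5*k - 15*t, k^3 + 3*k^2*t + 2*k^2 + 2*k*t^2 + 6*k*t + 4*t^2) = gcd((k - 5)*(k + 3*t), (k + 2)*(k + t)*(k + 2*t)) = 1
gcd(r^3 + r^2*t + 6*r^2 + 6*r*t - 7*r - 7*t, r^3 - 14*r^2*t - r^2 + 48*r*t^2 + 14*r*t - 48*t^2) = r - 1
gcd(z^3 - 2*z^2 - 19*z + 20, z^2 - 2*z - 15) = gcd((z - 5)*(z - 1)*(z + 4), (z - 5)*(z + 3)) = z - 5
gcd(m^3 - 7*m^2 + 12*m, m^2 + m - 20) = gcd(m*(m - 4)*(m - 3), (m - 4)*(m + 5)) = m - 4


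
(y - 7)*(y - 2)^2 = y^3 - 11*y^2 + 32*y - 28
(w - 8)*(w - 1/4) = w^2 - 33*w/4 + 2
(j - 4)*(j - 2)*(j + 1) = j^3 - 5*j^2 + 2*j + 8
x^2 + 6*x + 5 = (x + 1)*(x + 5)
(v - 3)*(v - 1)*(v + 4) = v^3 - 13*v + 12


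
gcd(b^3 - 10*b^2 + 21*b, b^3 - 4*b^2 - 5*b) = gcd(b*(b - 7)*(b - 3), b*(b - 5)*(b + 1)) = b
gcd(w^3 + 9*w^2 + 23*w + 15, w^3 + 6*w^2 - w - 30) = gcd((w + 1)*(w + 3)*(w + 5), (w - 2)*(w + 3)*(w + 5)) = w^2 + 8*w + 15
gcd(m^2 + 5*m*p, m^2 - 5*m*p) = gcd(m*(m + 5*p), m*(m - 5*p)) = m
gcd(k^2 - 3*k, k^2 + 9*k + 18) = 1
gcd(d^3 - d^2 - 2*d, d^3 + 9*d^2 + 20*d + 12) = d + 1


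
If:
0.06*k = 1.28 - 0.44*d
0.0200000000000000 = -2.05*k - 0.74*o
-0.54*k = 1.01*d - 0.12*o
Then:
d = 3.46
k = -4.00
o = 11.06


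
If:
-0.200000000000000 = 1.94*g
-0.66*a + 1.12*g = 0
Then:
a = -0.17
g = -0.10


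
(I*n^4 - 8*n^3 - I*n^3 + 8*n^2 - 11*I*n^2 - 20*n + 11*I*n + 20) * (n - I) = I*n^5 - 7*n^4 - I*n^4 + 7*n^3 - 3*I*n^3 - 31*n^2 + 3*I*n^2 + 31*n + 20*I*n - 20*I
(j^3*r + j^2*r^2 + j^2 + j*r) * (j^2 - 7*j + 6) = j^5*r + j^4*r^2 - 7*j^4*r + j^4 - 7*j^3*r^2 + 7*j^3*r - 7*j^3 + 6*j^2*r^2 - 7*j^2*r + 6*j^2 + 6*j*r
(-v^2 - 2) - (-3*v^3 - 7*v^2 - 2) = 3*v^3 + 6*v^2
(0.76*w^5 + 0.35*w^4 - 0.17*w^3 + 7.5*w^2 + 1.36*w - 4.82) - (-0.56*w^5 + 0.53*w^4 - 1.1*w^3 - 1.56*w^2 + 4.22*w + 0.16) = 1.32*w^5 - 0.18*w^4 + 0.93*w^3 + 9.06*w^2 - 2.86*w - 4.98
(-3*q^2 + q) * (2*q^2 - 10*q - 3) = -6*q^4 + 32*q^3 - q^2 - 3*q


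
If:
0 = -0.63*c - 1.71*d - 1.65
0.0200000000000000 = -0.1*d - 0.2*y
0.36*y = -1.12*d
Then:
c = -2.72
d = 0.04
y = -0.12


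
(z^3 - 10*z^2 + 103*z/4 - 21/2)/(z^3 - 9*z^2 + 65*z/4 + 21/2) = (2*z - 1)/(2*z + 1)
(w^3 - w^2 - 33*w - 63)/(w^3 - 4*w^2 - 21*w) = (w + 3)/w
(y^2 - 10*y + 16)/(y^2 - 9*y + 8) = (y - 2)/(y - 1)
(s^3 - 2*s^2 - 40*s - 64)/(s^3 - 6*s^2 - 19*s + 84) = (s^2 - 6*s - 16)/(s^2 - 10*s + 21)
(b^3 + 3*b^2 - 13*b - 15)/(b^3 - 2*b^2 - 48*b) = (-b^3 - 3*b^2 + 13*b + 15)/(b*(-b^2 + 2*b + 48))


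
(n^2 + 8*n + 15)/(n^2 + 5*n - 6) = (n^2 + 8*n + 15)/(n^2 + 5*n - 6)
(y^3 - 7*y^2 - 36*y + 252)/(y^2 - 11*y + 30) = (y^2 - y - 42)/(y - 5)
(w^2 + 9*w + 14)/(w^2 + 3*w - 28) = (w + 2)/(w - 4)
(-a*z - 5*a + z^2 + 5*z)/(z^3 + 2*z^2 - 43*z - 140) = (-a + z)/(z^2 - 3*z - 28)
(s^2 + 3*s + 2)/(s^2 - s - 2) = (s + 2)/(s - 2)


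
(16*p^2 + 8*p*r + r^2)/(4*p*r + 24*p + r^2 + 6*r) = (4*p + r)/(r + 6)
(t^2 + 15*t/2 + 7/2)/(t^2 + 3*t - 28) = (t + 1/2)/(t - 4)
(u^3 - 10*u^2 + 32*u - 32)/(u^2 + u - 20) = (u^2 - 6*u + 8)/(u + 5)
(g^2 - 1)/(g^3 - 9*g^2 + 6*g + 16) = (g - 1)/(g^2 - 10*g + 16)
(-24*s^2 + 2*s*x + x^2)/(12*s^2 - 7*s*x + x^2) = (6*s + x)/(-3*s + x)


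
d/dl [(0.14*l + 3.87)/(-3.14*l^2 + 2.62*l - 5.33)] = (0.4396*l^2 + 24.3036*l - 10.8856)/(9.8596*l^4 - 16.4536*l^3 + 40.3368*l^2 - 27.9292*l + 28.4089)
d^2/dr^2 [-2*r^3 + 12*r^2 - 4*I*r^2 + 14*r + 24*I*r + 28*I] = -12*r + 24 - 8*I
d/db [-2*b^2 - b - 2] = -4*b - 1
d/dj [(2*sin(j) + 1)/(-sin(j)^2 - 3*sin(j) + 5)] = (2*sin(j) - cos(2*j) + 14)*cos(j)/(sin(j)^2 + 3*sin(j) - 5)^2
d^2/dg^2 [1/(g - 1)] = 2/(g - 1)^3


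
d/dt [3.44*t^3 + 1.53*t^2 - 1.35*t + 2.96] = 10.32*t^2 + 3.06*t - 1.35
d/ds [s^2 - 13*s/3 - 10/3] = 2*s - 13/3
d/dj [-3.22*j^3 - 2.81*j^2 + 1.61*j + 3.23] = -9.66*j^2 - 5.62*j + 1.61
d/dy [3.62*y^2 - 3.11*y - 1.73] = 7.24*y - 3.11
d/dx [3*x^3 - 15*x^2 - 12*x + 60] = 9*x^2 - 30*x - 12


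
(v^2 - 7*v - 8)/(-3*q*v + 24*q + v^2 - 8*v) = (-v - 1)/(3*q - v)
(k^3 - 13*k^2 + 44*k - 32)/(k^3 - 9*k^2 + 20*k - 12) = (k^2 - 12*k + 32)/(k^2 - 8*k + 12)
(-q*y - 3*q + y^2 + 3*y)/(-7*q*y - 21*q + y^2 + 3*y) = (-q + y)/(-7*q + y)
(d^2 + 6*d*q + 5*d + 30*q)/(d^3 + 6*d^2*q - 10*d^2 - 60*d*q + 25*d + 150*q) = (d + 5)/(d^2 - 10*d + 25)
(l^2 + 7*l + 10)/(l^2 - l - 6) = (l + 5)/(l - 3)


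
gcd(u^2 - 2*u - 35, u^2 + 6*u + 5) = u + 5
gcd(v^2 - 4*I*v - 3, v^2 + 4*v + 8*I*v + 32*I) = 1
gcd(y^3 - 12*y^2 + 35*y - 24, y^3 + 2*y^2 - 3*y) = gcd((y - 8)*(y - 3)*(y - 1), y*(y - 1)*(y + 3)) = y - 1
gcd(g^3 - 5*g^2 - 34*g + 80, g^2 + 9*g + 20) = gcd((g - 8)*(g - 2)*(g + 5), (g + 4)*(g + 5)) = g + 5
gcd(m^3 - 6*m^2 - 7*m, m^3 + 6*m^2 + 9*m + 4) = m + 1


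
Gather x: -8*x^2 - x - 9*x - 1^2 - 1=-8*x^2 - 10*x - 2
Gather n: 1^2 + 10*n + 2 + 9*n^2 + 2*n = 9*n^2 + 12*n + 3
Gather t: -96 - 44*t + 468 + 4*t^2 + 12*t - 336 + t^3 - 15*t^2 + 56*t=t^3 - 11*t^2 + 24*t + 36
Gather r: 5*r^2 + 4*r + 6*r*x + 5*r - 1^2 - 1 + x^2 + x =5*r^2 + r*(6*x + 9) + x^2 + x - 2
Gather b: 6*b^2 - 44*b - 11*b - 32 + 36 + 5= 6*b^2 - 55*b + 9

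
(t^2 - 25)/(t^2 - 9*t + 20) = (t + 5)/(t - 4)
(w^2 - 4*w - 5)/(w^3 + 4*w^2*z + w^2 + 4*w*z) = (w - 5)/(w*(w + 4*z))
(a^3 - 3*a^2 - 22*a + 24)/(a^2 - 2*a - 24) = a - 1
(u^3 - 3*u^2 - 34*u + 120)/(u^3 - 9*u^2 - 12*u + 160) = (u^2 + 2*u - 24)/(u^2 - 4*u - 32)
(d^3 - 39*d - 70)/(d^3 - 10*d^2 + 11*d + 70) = (d + 5)/(d - 5)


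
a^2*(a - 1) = a^3 - a^2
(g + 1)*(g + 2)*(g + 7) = g^3 + 10*g^2 + 23*g + 14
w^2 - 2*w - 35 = (w - 7)*(w + 5)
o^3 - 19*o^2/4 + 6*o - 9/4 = (o - 3)*(o - 1)*(o - 3/4)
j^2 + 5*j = j*(j + 5)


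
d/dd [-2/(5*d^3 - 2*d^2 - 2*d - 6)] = 2*(15*d^2 - 4*d - 2)/(-5*d^3 + 2*d^2 + 2*d + 6)^2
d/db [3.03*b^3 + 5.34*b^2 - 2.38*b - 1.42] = 9.09*b^2 + 10.68*b - 2.38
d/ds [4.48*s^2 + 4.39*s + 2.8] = 8.96*s + 4.39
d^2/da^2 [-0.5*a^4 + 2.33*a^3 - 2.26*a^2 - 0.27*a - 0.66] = -6.0*a^2 + 13.98*a - 4.52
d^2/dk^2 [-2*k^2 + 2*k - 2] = -4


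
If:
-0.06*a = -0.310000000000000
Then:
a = 5.17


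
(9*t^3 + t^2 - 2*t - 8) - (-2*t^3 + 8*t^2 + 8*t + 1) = 11*t^3 - 7*t^2 - 10*t - 9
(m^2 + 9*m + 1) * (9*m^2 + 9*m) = 9*m^4 + 90*m^3 + 90*m^2 + 9*m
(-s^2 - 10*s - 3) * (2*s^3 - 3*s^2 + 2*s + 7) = -2*s^5 - 17*s^4 + 22*s^3 - 18*s^2 - 76*s - 21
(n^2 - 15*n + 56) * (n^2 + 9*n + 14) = n^4 - 6*n^3 - 65*n^2 + 294*n + 784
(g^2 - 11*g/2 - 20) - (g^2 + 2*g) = -15*g/2 - 20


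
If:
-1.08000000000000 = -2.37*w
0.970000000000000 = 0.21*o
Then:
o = 4.62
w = 0.46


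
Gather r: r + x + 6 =r + x + 6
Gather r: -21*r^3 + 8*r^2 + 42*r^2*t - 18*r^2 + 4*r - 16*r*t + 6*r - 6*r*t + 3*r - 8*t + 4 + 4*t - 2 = -21*r^3 + r^2*(42*t - 10) + r*(13 - 22*t) - 4*t + 2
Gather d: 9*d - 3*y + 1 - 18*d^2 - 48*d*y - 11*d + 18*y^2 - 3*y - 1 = -18*d^2 + d*(-48*y - 2) + 18*y^2 - 6*y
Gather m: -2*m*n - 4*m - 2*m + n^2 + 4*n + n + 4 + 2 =m*(-2*n - 6) + n^2 + 5*n + 6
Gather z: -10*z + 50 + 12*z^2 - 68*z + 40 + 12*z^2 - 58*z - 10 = 24*z^2 - 136*z + 80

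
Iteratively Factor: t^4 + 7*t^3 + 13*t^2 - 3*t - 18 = (t + 3)*(t^3 + 4*t^2 + t - 6) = (t - 1)*(t + 3)*(t^2 + 5*t + 6) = (t - 1)*(t + 3)^2*(t + 2)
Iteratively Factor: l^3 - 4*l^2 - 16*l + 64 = (l - 4)*(l^2 - 16) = (l - 4)^2*(l + 4)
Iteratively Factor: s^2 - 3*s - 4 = (s - 4)*(s + 1)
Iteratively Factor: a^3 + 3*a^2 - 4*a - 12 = (a + 2)*(a^2 + a - 6) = (a + 2)*(a + 3)*(a - 2)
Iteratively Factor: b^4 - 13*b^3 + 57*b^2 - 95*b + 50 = (b - 2)*(b^3 - 11*b^2 + 35*b - 25) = (b - 2)*(b - 1)*(b^2 - 10*b + 25) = (b - 5)*(b - 2)*(b - 1)*(b - 5)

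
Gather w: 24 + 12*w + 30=12*w + 54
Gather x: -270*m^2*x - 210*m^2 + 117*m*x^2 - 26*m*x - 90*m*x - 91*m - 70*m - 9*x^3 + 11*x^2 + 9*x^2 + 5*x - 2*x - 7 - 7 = -210*m^2 - 161*m - 9*x^3 + x^2*(117*m + 20) + x*(-270*m^2 - 116*m + 3) - 14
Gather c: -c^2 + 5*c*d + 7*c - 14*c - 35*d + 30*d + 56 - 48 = -c^2 + c*(5*d - 7) - 5*d + 8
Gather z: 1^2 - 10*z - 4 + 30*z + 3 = 20*z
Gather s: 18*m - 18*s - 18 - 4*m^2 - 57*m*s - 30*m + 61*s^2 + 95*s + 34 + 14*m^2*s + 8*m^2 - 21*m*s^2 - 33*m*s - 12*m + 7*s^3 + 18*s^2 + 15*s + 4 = 4*m^2 - 24*m + 7*s^3 + s^2*(79 - 21*m) + s*(14*m^2 - 90*m + 92) + 20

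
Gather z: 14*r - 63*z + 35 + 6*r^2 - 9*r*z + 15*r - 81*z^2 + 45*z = 6*r^2 + 29*r - 81*z^2 + z*(-9*r - 18) + 35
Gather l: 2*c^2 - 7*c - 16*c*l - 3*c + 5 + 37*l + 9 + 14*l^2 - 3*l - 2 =2*c^2 - 10*c + 14*l^2 + l*(34 - 16*c) + 12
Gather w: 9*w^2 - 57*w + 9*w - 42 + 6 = 9*w^2 - 48*w - 36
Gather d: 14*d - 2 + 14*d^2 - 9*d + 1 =14*d^2 + 5*d - 1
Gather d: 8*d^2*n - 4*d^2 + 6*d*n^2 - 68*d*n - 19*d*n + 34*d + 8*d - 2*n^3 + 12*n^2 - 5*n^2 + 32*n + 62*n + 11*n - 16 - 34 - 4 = d^2*(8*n - 4) + d*(6*n^2 - 87*n + 42) - 2*n^3 + 7*n^2 + 105*n - 54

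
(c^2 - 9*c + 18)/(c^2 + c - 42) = (c - 3)/(c + 7)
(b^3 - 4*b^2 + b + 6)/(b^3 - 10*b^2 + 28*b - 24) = (b^2 - 2*b - 3)/(b^2 - 8*b + 12)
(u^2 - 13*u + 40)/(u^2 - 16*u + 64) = (u - 5)/(u - 8)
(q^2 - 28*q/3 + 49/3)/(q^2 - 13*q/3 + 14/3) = (q - 7)/(q - 2)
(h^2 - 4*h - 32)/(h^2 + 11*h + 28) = (h - 8)/(h + 7)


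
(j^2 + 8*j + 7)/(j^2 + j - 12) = (j^2 + 8*j + 7)/(j^2 + j - 12)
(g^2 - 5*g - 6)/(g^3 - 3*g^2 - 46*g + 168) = (g + 1)/(g^2 + 3*g - 28)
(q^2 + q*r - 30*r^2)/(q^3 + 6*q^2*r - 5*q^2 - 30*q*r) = (q - 5*r)/(q*(q - 5))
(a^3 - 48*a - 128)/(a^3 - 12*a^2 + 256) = (a + 4)/(a - 8)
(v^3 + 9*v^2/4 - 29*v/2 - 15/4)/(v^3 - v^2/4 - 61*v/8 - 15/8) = 2*(v + 5)/(2*v + 5)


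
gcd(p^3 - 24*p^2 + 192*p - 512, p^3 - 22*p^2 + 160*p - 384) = p^2 - 16*p + 64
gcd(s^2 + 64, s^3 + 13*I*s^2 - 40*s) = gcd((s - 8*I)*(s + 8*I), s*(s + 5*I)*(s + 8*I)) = s + 8*I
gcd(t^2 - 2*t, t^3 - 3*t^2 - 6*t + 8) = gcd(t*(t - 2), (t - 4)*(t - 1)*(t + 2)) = 1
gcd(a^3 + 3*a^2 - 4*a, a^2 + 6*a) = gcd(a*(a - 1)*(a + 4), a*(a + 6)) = a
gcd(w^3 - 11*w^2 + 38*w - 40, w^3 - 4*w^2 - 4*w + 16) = w^2 - 6*w + 8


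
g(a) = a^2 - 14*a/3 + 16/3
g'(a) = 2*a - 14/3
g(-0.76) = 9.46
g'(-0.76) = -6.19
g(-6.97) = 86.44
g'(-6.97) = -18.61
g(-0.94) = 10.60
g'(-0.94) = -6.55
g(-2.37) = 22.01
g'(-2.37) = -9.41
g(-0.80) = 9.71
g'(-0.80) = -6.27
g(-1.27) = 12.87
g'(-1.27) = -7.21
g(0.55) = 3.07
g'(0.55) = -3.57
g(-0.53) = 8.09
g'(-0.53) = -5.73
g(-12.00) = 205.33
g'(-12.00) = -28.67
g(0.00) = 5.33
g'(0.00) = -4.67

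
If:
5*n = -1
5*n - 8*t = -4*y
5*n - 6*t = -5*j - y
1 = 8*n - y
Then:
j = -99/100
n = -1/5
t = -57/40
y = -13/5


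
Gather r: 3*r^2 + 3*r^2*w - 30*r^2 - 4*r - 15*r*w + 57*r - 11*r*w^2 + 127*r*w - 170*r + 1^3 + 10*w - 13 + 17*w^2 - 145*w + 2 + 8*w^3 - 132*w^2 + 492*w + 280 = r^2*(3*w - 27) + r*(-11*w^2 + 112*w - 117) + 8*w^3 - 115*w^2 + 357*w + 270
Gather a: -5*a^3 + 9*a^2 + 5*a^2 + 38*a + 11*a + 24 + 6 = -5*a^3 + 14*a^2 + 49*a + 30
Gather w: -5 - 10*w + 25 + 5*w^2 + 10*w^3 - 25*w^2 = 10*w^3 - 20*w^2 - 10*w + 20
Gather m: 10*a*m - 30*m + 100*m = m*(10*a + 70)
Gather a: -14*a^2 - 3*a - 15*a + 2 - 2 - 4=-14*a^2 - 18*a - 4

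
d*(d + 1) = d^2 + d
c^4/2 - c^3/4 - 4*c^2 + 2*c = c*(c/2 + sqrt(2))*(c - 1/2)*(c - 2*sqrt(2))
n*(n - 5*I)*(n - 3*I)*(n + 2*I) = n^4 - 6*I*n^3 + n^2 - 30*I*n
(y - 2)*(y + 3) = y^2 + y - 6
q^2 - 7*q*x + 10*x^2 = (q - 5*x)*(q - 2*x)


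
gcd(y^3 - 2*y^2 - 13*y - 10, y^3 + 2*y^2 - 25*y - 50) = y^2 - 3*y - 10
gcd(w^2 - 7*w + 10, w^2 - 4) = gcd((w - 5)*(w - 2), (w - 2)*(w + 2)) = w - 2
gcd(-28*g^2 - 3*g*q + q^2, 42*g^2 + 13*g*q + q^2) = 1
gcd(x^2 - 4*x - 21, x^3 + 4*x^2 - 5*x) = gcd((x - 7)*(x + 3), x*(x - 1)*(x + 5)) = 1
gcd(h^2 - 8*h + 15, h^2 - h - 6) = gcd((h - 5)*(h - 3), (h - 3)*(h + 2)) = h - 3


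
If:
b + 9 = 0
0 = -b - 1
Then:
No Solution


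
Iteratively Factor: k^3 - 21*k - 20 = (k + 4)*(k^2 - 4*k - 5) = (k + 1)*(k + 4)*(k - 5)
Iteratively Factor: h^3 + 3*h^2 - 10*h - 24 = (h + 4)*(h^2 - h - 6) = (h + 2)*(h + 4)*(h - 3)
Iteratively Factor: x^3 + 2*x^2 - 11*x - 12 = (x + 1)*(x^2 + x - 12) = (x + 1)*(x + 4)*(x - 3)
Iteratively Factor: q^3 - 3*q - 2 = (q + 1)*(q^2 - q - 2) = (q + 1)^2*(q - 2)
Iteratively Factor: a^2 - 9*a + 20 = (a - 5)*(a - 4)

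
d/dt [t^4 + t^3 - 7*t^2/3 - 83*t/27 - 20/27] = 4*t^3 + 3*t^2 - 14*t/3 - 83/27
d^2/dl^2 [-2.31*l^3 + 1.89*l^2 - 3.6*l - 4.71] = 3.78 - 13.86*l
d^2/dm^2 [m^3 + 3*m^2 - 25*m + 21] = 6*m + 6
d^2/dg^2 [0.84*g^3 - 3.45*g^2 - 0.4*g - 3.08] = 5.04*g - 6.9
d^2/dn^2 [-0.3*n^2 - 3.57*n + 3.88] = -0.600000000000000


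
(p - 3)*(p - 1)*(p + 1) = p^3 - 3*p^2 - p + 3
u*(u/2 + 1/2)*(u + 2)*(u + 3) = u^4/2 + 3*u^3 + 11*u^2/2 + 3*u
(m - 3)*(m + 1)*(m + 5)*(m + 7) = m^4 + 10*m^3 + 8*m^2 - 106*m - 105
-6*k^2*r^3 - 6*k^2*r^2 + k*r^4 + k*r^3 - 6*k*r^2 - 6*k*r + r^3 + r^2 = r*(-6*k + r)*(r + 1)*(k*r + 1)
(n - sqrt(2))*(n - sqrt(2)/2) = n^2 - 3*sqrt(2)*n/2 + 1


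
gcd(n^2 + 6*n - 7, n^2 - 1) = n - 1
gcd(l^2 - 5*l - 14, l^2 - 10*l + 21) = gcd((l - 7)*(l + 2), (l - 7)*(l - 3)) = l - 7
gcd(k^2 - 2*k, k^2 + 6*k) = k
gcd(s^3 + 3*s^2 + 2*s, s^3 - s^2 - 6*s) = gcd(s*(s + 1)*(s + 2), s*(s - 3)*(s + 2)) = s^2 + 2*s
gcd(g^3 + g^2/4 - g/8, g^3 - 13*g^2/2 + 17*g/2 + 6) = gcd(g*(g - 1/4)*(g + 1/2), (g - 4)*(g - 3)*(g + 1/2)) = g + 1/2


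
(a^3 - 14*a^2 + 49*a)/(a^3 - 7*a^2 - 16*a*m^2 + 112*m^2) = a*(a - 7)/(a^2 - 16*m^2)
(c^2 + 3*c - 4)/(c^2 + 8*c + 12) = (c^2 + 3*c - 4)/(c^2 + 8*c + 12)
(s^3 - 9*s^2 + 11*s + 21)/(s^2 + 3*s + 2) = (s^2 - 10*s + 21)/(s + 2)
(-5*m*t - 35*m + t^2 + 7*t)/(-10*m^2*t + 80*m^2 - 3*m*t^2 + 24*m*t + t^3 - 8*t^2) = (t + 7)/(2*m*t - 16*m + t^2 - 8*t)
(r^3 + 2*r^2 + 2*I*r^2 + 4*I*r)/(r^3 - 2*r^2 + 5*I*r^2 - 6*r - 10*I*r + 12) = r*(r + 2)/(r^2 + r*(-2 + 3*I) - 6*I)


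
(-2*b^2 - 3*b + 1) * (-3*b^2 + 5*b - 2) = 6*b^4 - b^3 - 14*b^2 + 11*b - 2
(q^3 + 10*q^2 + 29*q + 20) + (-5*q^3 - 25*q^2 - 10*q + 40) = -4*q^3 - 15*q^2 + 19*q + 60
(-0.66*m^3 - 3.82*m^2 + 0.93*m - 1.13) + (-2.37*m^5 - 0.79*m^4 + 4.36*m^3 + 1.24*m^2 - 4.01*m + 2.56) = -2.37*m^5 - 0.79*m^4 + 3.7*m^3 - 2.58*m^2 - 3.08*m + 1.43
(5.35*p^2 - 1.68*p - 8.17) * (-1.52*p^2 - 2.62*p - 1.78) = -8.132*p^4 - 11.4634*p^3 + 7.297*p^2 + 24.3958*p + 14.5426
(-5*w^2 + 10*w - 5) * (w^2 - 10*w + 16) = -5*w^4 + 60*w^3 - 185*w^2 + 210*w - 80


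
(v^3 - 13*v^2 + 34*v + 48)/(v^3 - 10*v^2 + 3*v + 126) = (v^2 - 7*v - 8)/(v^2 - 4*v - 21)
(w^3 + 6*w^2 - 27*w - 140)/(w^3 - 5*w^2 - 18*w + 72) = (w^2 + 2*w - 35)/(w^2 - 9*w + 18)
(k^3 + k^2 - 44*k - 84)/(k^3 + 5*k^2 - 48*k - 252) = (k + 2)/(k + 6)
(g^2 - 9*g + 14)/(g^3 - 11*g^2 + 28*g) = (g - 2)/(g*(g - 4))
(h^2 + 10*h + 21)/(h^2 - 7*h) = (h^2 + 10*h + 21)/(h*(h - 7))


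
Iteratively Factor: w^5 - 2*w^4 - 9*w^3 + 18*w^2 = (w)*(w^4 - 2*w^3 - 9*w^2 + 18*w) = w*(w - 2)*(w^3 - 9*w) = w^2*(w - 2)*(w^2 - 9) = w^2*(w - 2)*(w + 3)*(w - 3)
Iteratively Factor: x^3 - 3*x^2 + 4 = (x - 2)*(x^2 - x - 2) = (x - 2)^2*(x + 1)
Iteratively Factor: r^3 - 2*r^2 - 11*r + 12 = (r - 4)*(r^2 + 2*r - 3) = (r - 4)*(r - 1)*(r + 3)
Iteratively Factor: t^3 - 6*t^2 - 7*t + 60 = (t - 5)*(t^2 - t - 12) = (t - 5)*(t - 4)*(t + 3)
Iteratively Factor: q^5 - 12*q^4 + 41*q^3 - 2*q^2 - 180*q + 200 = (q - 5)*(q^4 - 7*q^3 + 6*q^2 + 28*q - 40) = (q - 5)*(q + 2)*(q^3 - 9*q^2 + 24*q - 20) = (q - 5)*(q - 2)*(q + 2)*(q^2 - 7*q + 10) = (q - 5)*(q - 2)^2*(q + 2)*(q - 5)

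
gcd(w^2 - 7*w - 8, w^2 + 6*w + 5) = w + 1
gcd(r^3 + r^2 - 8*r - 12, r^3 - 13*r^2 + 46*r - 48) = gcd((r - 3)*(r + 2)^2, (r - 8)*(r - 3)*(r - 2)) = r - 3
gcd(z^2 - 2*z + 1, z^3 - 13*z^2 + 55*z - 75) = 1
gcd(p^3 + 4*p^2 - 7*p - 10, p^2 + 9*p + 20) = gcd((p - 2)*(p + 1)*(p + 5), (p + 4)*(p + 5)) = p + 5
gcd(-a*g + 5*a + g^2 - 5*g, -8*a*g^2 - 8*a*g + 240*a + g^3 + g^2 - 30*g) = g - 5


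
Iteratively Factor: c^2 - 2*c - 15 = (c - 5)*(c + 3)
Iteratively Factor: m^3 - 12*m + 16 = (m - 2)*(m^2 + 2*m - 8) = (m - 2)^2*(m + 4)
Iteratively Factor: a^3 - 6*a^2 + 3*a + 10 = (a - 5)*(a^2 - a - 2) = (a - 5)*(a + 1)*(a - 2)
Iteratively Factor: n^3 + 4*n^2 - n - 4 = (n - 1)*(n^2 + 5*n + 4) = (n - 1)*(n + 4)*(n + 1)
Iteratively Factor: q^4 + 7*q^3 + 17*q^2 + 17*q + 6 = (q + 1)*(q^3 + 6*q^2 + 11*q + 6) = (q + 1)^2*(q^2 + 5*q + 6) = (q + 1)^2*(q + 3)*(q + 2)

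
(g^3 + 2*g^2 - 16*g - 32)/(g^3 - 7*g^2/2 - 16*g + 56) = 2*(g + 2)/(2*g - 7)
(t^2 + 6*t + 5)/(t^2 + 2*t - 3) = (t^2 + 6*t + 5)/(t^2 + 2*t - 3)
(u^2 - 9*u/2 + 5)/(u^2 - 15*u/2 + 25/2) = (u - 2)/(u - 5)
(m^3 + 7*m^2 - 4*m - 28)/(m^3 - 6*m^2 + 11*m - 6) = (m^2 + 9*m + 14)/(m^2 - 4*m + 3)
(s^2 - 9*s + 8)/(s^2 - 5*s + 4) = (s - 8)/(s - 4)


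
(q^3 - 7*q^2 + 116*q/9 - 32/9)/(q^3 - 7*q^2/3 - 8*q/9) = (3*q^2 - 13*q + 4)/(q*(3*q + 1))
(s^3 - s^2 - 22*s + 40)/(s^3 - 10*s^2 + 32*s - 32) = (s + 5)/(s - 4)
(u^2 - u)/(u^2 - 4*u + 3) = u/(u - 3)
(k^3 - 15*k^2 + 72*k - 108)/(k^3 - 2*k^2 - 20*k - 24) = (k^2 - 9*k + 18)/(k^2 + 4*k + 4)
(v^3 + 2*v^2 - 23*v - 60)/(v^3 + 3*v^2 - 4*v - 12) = (v^2 - v - 20)/(v^2 - 4)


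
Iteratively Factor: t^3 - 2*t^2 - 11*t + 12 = (t + 3)*(t^2 - 5*t + 4) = (t - 4)*(t + 3)*(t - 1)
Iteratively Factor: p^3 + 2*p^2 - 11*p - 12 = (p - 3)*(p^2 + 5*p + 4) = (p - 3)*(p + 4)*(p + 1)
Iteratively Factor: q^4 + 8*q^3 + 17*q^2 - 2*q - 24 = (q + 4)*(q^3 + 4*q^2 + q - 6) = (q + 2)*(q + 4)*(q^2 + 2*q - 3) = (q - 1)*(q + 2)*(q + 4)*(q + 3)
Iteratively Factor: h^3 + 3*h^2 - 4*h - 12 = (h + 3)*(h^2 - 4) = (h - 2)*(h + 3)*(h + 2)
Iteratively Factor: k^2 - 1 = (k - 1)*(k + 1)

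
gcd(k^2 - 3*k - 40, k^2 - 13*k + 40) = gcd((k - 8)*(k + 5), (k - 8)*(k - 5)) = k - 8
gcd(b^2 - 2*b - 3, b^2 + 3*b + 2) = b + 1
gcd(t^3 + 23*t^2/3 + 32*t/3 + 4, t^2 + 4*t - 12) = t + 6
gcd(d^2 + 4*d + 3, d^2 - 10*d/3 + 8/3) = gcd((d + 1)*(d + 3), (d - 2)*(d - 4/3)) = 1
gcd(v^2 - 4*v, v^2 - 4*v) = v^2 - 4*v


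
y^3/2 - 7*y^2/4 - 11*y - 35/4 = (y/2 + 1/2)*(y - 7)*(y + 5/2)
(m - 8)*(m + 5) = m^2 - 3*m - 40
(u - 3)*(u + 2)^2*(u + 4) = u^4 + 5*u^3 - 4*u^2 - 44*u - 48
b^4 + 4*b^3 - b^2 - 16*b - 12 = (b - 2)*(b + 1)*(b + 2)*(b + 3)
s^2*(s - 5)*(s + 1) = s^4 - 4*s^3 - 5*s^2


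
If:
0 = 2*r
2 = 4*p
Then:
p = 1/2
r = 0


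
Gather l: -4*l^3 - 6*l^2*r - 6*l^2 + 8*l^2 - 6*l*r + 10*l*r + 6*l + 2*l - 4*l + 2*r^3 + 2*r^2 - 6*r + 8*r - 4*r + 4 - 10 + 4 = -4*l^3 + l^2*(2 - 6*r) + l*(4*r + 4) + 2*r^3 + 2*r^2 - 2*r - 2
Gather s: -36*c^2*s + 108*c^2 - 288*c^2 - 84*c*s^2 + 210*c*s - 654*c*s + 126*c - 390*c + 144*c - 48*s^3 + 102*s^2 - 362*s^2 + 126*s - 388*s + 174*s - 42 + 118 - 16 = -180*c^2 - 120*c - 48*s^3 + s^2*(-84*c - 260) + s*(-36*c^2 - 444*c - 88) + 60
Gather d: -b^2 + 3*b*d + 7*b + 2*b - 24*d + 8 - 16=-b^2 + 9*b + d*(3*b - 24) - 8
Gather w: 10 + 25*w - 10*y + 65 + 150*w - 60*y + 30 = 175*w - 70*y + 105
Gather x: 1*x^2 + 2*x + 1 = x^2 + 2*x + 1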